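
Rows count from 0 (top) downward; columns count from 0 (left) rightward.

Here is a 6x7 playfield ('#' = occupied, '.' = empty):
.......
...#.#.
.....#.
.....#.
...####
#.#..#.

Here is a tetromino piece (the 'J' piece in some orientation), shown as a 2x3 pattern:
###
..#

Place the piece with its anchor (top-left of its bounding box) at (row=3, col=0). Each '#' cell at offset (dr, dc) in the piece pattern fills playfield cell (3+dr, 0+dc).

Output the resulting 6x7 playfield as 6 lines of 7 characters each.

Fill (3+0,0+0) = (3,0)
Fill (3+0,0+1) = (3,1)
Fill (3+0,0+2) = (3,2)
Fill (3+1,0+2) = (4,2)

Answer: .......
...#.#.
.....#.
###..#.
..#####
#.#..#.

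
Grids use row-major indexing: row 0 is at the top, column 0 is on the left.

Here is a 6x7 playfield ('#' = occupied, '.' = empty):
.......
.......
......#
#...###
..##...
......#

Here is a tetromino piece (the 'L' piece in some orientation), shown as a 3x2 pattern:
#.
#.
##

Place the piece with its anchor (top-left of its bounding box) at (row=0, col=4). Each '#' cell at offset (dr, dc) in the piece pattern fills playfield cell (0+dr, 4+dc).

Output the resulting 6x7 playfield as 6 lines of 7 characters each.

Fill (0+0,4+0) = (0,4)
Fill (0+1,4+0) = (1,4)
Fill (0+2,4+0) = (2,4)
Fill (0+2,4+1) = (2,5)

Answer: ....#..
....#..
....###
#...###
..##...
......#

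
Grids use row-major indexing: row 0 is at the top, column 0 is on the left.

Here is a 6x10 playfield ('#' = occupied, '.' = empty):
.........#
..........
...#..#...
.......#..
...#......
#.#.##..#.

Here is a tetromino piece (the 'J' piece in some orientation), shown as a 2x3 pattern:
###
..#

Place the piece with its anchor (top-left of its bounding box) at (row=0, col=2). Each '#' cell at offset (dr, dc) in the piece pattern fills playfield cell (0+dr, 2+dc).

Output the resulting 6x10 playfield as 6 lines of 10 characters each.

Answer: ..###....#
....#.....
...#..#...
.......#..
...#......
#.#.##..#.

Derivation:
Fill (0+0,2+0) = (0,2)
Fill (0+0,2+1) = (0,3)
Fill (0+0,2+2) = (0,4)
Fill (0+1,2+2) = (1,4)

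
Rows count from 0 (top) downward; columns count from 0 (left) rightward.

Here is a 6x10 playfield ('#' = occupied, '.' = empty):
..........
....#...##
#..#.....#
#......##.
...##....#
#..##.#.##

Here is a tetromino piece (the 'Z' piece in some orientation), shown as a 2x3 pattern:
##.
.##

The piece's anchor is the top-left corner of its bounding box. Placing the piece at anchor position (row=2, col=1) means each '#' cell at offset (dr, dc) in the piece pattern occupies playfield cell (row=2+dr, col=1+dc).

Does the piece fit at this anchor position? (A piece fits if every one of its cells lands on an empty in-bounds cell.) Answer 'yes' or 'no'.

Answer: yes

Derivation:
Check each piece cell at anchor (2, 1):
  offset (0,0) -> (2,1): empty -> OK
  offset (0,1) -> (2,2): empty -> OK
  offset (1,1) -> (3,2): empty -> OK
  offset (1,2) -> (3,3): empty -> OK
All cells valid: yes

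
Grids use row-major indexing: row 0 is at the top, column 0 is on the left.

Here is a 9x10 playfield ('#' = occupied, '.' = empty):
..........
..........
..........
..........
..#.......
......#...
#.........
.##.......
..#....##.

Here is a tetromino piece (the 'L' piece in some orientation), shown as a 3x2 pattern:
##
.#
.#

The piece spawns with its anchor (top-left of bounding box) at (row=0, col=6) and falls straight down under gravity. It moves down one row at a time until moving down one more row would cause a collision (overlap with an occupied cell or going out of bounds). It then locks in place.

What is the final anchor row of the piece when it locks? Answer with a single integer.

Spawn at (row=0, col=6). Try each row:
  row 0: fits
  row 1: fits
  row 2: fits
  row 3: fits
  row 4: fits
  row 5: blocked -> lock at row 4

Answer: 4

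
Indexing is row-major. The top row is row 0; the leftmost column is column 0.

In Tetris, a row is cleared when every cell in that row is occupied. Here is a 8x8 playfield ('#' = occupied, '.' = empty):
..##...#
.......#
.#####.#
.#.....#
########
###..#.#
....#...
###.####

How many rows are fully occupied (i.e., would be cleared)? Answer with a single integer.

Answer: 1

Derivation:
Check each row:
  row 0: 5 empty cells -> not full
  row 1: 7 empty cells -> not full
  row 2: 2 empty cells -> not full
  row 3: 6 empty cells -> not full
  row 4: 0 empty cells -> FULL (clear)
  row 5: 3 empty cells -> not full
  row 6: 7 empty cells -> not full
  row 7: 1 empty cell -> not full
Total rows cleared: 1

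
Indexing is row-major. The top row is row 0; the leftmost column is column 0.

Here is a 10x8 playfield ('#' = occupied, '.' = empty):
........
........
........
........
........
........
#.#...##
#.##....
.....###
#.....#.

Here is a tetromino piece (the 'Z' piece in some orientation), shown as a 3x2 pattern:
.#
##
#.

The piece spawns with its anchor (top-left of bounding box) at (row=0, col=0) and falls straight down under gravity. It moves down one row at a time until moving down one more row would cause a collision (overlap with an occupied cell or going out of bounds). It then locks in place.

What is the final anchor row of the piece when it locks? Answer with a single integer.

Spawn at (row=0, col=0). Try each row:
  row 0: fits
  row 1: fits
  row 2: fits
  row 3: fits
  row 4: blocked -> lock at row 3

Answer: 3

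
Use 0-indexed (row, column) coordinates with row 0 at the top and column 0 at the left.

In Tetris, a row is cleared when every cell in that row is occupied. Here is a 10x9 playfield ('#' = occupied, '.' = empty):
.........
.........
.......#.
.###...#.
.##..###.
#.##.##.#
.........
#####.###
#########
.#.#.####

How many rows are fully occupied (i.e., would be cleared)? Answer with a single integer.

Check each row:
  row 0: 9 empty cells -> not full
  row 1: 9 empty cells -> not full
  row 2: 8 empty cells -> not full
  row 3: 5 empty cells -> not full
  row 4: 4 empty cells -> not full
  row 5: 3 empty cells -> not full
  row 6: 9 empty cells -> not full
  row 7: 1 empty cell -> not full
  row 8: 0 empty cells -> FULL (clear)
  row 9: 3 empty cells -> not full
Total rows cleared: 1

Answer: 1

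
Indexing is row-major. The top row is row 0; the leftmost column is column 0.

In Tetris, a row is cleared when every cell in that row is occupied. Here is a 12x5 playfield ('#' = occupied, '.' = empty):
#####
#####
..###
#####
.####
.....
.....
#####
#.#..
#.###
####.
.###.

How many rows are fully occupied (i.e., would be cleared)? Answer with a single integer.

Check each row:
  row 0: 0 empty cells -> FULL (clear)
  row 1: 0 empty cells -> FULL (clear)
  row 2: 2 empty cells -> not full
  row 3: 0 empty cells -> FULL (clear)
  row 4: 1 empty cell -> not full
  row 5: 5 empty cells -> not full
  row 6: 5 empty cells -> not full
  row 7: 0 empty cells -> FULL (clear)
  row 8: 3 empty cells -> not full
  row 9: 1 empty cell -> not full
  row 10: 1 empty cell -> not full
  row 11: 2 empty cells -> not full
Total rows cleared: 4

Answer: 4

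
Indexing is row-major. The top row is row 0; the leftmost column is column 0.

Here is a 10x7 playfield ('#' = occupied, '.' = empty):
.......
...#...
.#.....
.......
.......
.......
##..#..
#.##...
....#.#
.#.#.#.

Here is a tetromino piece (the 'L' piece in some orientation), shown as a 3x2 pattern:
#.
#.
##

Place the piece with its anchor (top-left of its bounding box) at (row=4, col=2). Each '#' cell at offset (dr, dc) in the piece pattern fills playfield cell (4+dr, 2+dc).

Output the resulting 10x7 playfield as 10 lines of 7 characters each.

Answer: .......
...#...
.#.....
.......
..#....
..#....
#####..
#.##...
....#.#
.#.#.#.

Derivation:
Fill (4+0,2+0) = (4,2)
Fill (4+1,2+0) = (5,2)
Fill (4+2,2+0) = (6,2)
Fill (4+2,2+1) = (6,3)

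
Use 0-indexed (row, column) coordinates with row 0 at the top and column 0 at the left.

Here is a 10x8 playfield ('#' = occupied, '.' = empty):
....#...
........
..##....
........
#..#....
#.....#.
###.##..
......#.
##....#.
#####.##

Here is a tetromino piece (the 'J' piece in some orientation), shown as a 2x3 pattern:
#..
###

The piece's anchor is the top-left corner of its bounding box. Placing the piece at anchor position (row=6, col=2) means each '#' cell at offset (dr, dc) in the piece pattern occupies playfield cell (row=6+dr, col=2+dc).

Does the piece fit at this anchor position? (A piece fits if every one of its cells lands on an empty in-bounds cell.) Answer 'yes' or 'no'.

Check each piece cell at anchor (6, 2):
  offset (0,0) -> (6,2): occupied ('#') -> FAIL
  offset (1,0) -> (7,2): empty -> OK
  offset (1,1) -> (7,3): empty -> OK
  offset (1,2) -> (7,4): empty -> OK
All cells valid: no

Answer: no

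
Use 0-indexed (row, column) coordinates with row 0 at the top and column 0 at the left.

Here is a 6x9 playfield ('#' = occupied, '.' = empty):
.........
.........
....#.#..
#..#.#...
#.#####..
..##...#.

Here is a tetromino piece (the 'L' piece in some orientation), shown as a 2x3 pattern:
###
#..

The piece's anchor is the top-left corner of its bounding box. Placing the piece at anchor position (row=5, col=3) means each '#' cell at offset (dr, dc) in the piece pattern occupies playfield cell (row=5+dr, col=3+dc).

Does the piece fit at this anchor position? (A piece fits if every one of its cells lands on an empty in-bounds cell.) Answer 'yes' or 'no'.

Answer: no

Derivation:
Check each piece cell at anchor (5, 3):
  offset (0,0) -> (5,3): occupied ('#') -> FAIL
  offset (0,1) -> (5,4): empty -> OK
  offset (0,2) -> (5,5): empty -> OK
  offset (1,0) -> (6,3): out of bounds -> FAIL
All cells valid: no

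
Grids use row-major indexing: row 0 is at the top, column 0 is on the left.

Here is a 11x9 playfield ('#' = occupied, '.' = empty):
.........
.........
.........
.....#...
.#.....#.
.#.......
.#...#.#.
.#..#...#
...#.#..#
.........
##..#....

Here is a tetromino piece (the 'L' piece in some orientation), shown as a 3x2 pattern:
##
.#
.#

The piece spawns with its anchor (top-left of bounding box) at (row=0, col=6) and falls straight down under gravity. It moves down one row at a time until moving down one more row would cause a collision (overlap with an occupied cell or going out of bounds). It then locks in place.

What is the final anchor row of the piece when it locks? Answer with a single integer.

Spawn at (row=0, col=6). Try each row:
  row 0: fits
  row 1: fits
  row 2: blocked -> lock at row 1

Answer: 1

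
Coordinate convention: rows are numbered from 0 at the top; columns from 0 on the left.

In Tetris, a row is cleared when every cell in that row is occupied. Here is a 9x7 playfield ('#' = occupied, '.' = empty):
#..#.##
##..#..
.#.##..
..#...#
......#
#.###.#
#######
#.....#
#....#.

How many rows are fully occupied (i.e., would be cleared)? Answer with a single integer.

Check each row:
  row 0: 3 empty cells -> not full
  row 1: 4 empty cells -> not full
  row 2: 4 empty cells -> not full
  row 3: 5 empty cells -> not full
  row 4: 6 empty cells -> not full
  row 5: 2 empty cells -> not full
  row 6: 0 empty cells -> FULL (clear)
  row 7: 5 empty cells -> not full
  row 8: 5 empty cells -> not full
Total rows cleared: 1

Answer: 1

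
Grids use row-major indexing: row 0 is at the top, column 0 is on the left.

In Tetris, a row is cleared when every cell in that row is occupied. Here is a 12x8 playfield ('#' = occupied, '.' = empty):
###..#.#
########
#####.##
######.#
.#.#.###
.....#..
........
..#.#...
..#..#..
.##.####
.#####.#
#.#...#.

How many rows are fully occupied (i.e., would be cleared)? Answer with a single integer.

Answer: 1

Derivation:
Check each row:
  row 0: 3 empty cells -> not full
  row 1: 0 empty cells -> FULL (clear)
  row 2: 1 empty cell -> not full
  row 3: 1 empty cell -> not full
  row 4: 3 empty cells -> not full
  row 5: 7 empty cells -> not full
  row 6: 8 empty cells -> not full
  row 7: 6 empty cells -> not full
  row 8: 6 empty cells -> not full
  row 9: 2 empty cells -> not full
  row 10: 2 empty cells -> not full
  row 11: 5 empty cells -> not full
Total rows cleared: 1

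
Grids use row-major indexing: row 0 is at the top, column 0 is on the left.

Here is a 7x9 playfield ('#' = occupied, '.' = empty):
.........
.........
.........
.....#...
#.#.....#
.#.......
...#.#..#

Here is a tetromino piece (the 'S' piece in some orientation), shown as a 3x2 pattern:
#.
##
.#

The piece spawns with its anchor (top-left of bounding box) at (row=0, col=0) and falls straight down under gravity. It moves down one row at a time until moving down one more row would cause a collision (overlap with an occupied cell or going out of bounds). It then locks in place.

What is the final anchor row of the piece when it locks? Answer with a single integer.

Spawn at (row=0, col=0). Try each row:
  row 0: fits
  row 1: fits
  row 2: fits
  row 3: blocked -> lock at row 2

Answer: 2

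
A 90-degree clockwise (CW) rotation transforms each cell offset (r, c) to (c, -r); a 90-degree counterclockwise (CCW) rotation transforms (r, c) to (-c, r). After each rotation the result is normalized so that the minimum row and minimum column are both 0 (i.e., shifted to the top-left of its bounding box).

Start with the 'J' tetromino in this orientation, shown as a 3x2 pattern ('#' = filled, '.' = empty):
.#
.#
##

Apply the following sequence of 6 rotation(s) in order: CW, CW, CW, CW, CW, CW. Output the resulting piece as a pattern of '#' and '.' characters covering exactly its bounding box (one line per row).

Answer: ##
#.
#.

Derivation:
Start:
.#
.#
##
After rotation 1 (CW):
#..
###
After rotation 2 (CW):
##
#.
#.
After rotation 3 (CW):
###
..#
After rotation 4 (CW):
.#
.#
##
After rotation 5 (CW):
#..
###
After rotation 6 (CW):
##
#.
#.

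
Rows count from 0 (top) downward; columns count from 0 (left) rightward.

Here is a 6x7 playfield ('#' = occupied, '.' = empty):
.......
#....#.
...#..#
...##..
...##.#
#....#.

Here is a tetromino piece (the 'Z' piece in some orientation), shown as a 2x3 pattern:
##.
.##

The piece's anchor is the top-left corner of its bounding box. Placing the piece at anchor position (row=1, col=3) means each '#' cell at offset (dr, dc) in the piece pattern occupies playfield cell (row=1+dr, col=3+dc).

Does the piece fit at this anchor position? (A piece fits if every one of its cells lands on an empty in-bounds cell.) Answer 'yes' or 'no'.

Answer: yes

Derivation:
Check each piece cell at anchor (1, 3):
  offset (0,0) -> (1,3): empty -> OK
  offset (0,1) -> (1,4): empty -> OK
  offset (1,1) -> (2,4): empty -> OK
  offset (1,2) -> (2,5): empty -> OK
All cells valid: yes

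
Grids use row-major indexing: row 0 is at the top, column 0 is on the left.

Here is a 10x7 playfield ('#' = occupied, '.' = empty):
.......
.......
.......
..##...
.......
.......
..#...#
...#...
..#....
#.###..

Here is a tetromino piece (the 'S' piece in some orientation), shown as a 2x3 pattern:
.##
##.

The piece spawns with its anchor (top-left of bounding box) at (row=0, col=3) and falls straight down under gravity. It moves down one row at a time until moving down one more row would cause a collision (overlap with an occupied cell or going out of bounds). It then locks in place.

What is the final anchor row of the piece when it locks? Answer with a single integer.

Answer: 1

Derivation:
Spawn at (row=0, col=3). Try each row:
  row 0: fits
  row 1: fits
  row 2: blocked -> lock at row 1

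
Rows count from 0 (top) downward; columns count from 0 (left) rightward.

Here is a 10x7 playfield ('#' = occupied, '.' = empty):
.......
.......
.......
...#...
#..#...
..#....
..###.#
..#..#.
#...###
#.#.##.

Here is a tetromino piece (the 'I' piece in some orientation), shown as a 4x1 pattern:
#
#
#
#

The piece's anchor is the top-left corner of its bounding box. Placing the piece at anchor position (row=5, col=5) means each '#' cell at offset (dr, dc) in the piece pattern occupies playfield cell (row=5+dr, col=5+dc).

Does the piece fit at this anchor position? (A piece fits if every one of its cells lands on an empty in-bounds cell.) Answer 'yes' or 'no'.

Answer: no

Derivation:
Check each piece cell at anchor (5, 5):
  offset (0,0) -> (5,5): empty -> OK
  offset (1,0) -> (6,5): empty -> OK
  offset (2,0) -> (7,5): occupied ('#') -> FAIL
  offset (3,0) -> (8,5): occupied ('#') -> FAIL
All cells valid: no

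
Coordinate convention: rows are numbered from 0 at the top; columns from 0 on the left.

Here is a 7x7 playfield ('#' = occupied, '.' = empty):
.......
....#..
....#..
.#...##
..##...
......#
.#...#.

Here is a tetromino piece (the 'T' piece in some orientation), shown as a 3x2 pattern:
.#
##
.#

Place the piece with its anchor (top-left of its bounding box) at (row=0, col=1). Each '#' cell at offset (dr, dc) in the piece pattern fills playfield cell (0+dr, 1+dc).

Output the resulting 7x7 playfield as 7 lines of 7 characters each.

Fill (0+0,1+1) = (0,2)
Fill (0+1,1+0) = (1,1)
Fill (0+1,1+1) = (1,2)
Fill (0+2,1+1) = (2,2)

Answer: ..#....
.##.#..
..#.#..
.#...##
..##...
......#
.#...#.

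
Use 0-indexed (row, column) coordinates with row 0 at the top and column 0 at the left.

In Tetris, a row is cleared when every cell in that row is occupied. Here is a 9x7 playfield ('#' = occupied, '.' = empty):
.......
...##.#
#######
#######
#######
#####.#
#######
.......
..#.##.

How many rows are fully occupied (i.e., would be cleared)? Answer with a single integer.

Check each row:
  row 0: 7 empty cells -> not full
  row 1: 4 empty cells -> not full
  row 2: 0 empty cells -> FULL (clear)
  row 3: 0 empty cells -> FULL (clear)
  row 4: 0 empty cells -> FULL (clear)
  row 5: 1 empty cell -> not full
  row 6: 0 empty cells -> FULL (clear)
  row 7: 7 empty cells -> not full
  row 8: 4 empty cells -> not full
Total rows cleared: 4

Answer: 4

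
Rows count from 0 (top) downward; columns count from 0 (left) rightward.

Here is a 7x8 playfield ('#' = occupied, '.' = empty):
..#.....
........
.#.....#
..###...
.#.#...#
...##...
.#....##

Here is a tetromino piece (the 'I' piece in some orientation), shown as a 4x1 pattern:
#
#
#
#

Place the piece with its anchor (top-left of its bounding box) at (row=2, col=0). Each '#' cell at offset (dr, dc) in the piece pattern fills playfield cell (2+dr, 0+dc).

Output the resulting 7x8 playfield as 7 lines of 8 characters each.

Fill (2+0,0+0) = (2,0)
Fill (2+1,0+0) = (3,0)
Fill (2+2,0+0) = (4,0)
Fill (2+3,0+0) = (5,0)

Answer: ..#.....
........
##.....#
#.###...
##.#...#
#..##...
.#....##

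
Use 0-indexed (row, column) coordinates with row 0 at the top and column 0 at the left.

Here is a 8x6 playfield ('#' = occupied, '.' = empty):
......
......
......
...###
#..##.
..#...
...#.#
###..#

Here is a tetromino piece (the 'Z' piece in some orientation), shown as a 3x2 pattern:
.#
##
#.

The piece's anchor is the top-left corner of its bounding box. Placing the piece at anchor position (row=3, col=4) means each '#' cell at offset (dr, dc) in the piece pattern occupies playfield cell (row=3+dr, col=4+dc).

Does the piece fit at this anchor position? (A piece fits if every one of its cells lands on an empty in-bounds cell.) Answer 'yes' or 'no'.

Check each piece cell at anchor (3, 4):
  offset (0,1) -> (3,5): occupied ('#') -> FAIL
  offset (1,0) -> (4,4): occupied ('#') -> FAIL
  offset (1,1) -> (4,5): empty -> OK
  offset (2,0) -> (5,4): empty -> OK
All cells valid: no

Answer: no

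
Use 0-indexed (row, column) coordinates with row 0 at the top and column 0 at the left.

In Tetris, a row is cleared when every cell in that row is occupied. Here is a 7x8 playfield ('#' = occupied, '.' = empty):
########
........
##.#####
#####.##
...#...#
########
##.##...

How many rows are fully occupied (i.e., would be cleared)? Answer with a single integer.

Answer: 2

Derivation:
Check each row:
  row 0: 0 empty cells -> FULL (clear)
  row 1: 8 empty cells -> not full
  row 2: 1 empty cell -> not full
  row 3: 1 empty cell -> not full
  row 4: 6 empty cells -> not full
  row 5: 0 empty cells -> FULL (clear)
  row 6: 4 empty cells -> not full
Total rows cleared: 2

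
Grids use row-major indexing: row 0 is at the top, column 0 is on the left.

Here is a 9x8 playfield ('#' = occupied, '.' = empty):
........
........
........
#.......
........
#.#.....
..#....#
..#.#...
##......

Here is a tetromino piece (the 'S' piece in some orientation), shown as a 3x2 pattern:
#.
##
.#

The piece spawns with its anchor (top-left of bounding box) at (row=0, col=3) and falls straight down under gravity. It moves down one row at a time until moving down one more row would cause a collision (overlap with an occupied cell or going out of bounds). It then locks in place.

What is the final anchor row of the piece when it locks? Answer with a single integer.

Spawn at (row=0, col=3). Try each row:
  row 0: fits
  row 1: fits
  row 2: fits
  row 3: fits
  row 4: fits
  row 5: blocked -> lock at row 4

Answer: 4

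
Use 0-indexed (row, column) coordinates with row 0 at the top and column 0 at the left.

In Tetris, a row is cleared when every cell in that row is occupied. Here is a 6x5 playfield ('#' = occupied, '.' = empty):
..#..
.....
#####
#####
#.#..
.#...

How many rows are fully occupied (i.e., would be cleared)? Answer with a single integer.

Check each row:
  row 0: 4 empty cells -> not full
  row 1: 5 empty cells -> not full
  row 2: 0 empty cells -> FULL (clear)
  row 3: 0 empty cells -> FULL (clear)
  row 4: 3 empty cells -> not full
  row 5: 4 empty cells -> not full
Total rows cleared: 2

Answer: 2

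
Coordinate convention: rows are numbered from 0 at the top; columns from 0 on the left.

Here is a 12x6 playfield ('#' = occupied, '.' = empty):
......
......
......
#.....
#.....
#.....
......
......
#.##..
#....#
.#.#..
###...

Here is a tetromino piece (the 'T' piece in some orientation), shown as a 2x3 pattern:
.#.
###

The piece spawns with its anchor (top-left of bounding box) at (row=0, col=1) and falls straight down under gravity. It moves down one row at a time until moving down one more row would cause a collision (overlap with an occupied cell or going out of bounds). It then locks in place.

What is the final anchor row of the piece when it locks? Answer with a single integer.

Spawn at (row=0, col=1). Try each row:
  row 0: fits
  row 1: fits
  row 2: fits
  row 3: fits
  row 4: fits
  row 5: fits
  row 6: fits
  row 7: blocked -> lock at row 6

Answer: 6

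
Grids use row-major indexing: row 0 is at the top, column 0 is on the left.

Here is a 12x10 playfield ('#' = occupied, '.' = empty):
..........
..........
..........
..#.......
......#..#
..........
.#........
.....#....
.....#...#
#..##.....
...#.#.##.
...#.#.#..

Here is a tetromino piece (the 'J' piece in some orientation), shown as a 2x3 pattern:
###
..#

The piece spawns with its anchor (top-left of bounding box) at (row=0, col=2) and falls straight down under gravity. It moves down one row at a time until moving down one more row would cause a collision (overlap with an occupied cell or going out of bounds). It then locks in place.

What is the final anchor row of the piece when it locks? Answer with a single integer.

Spawn at (row=0, col=2). Try each row:
  row 0: fits
  row 1: fits
  row 2: fits
  row 3: blocked -> lock at row 2

Answer: 2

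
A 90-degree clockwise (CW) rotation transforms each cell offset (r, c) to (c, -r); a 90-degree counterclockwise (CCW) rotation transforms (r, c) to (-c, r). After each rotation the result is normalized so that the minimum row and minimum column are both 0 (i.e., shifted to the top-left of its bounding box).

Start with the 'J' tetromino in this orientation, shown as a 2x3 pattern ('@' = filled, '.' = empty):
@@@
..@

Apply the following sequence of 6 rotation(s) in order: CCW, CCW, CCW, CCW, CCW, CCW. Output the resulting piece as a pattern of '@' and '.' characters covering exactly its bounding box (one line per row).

Answer: @..
@@@

Derivation:
Start:
@@@
..@
After rotation 1 (CCW):
@@
@.
@.
After rotation 2 (CCW):
@..
@@@
After rotation 3 (CCW):
.@
.@
@@
After rotation 4 (CCW):
@@@
..@
After rotation 5 (CCW):
@@
@.
@.
After rotation 6 (CCW):
@..
@@@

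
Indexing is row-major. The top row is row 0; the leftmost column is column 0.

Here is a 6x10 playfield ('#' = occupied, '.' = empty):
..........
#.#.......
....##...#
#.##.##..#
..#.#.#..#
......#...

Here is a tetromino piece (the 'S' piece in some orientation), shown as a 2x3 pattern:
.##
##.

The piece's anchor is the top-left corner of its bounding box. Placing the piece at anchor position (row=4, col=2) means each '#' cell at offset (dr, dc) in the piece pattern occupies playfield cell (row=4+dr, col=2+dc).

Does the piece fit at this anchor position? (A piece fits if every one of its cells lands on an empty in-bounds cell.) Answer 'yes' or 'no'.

Answer: no

Derivation:
Check each piece cell at anchor (4, 2):
  offset (0,1) -> (4,3): empty -> OK
  offset (0,2) -> (4,4): occupied ('#') -> FAIL
  offset (1,0) -> (5,2): empty -> OK
  offset (1,1) -> (5,3): empty -> OK
All cells valid: no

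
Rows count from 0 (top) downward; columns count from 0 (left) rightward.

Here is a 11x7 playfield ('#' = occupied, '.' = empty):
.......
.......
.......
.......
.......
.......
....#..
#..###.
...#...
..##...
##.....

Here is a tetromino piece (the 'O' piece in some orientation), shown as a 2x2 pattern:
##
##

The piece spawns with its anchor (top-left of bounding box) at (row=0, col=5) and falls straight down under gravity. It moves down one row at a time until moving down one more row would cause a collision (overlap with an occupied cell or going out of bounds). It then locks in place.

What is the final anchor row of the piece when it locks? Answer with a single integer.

Spawn at (row=0, col=5). Try each row:
  row 0: fits
  row 1: fits
  row 2: fits
  row 3: fits
  row 4: fits
  row 5: fits
  row 6: blocked -> lock at row 5

Answer: 5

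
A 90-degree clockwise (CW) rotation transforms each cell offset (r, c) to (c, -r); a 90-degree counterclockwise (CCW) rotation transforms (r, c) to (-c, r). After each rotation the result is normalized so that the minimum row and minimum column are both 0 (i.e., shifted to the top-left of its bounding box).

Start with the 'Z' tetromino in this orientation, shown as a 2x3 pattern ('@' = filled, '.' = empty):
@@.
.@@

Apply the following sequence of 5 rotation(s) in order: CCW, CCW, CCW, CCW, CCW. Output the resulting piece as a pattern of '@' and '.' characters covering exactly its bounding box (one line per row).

Answer: .@
@@
@.

Derivation:
Start:
@@.
.@@
After rotation 1 (CCW):
.@
@@
@.
After rotation 2 (CCW):
@@.
.@@
After rotation 3 (CCW):
.@
@@
@.
After rotation 4 (CCW):
@@.
.@@
After rotation 5 (CCW):
.@
@@
@.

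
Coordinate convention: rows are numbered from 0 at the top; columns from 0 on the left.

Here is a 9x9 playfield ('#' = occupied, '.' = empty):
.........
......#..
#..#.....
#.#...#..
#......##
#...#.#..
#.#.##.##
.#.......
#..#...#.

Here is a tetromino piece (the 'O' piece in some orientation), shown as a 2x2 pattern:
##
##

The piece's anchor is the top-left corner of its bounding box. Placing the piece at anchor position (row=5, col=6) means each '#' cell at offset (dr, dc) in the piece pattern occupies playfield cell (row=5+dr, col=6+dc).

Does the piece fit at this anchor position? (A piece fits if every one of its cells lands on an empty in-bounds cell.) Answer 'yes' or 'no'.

Answer: no

Derivation:
Check each piece cell at anchor (5, 6):
  offset (0,0) -> (5,6): occupied ('#') -> FAIL
  offset (0,1) -> (5,7): empty -> OK
  offset (1,0) -> (6,6): empty -> OK
  offset (1,1) -> (6,7): occupied ('#') -> FAIL
All cells valid: no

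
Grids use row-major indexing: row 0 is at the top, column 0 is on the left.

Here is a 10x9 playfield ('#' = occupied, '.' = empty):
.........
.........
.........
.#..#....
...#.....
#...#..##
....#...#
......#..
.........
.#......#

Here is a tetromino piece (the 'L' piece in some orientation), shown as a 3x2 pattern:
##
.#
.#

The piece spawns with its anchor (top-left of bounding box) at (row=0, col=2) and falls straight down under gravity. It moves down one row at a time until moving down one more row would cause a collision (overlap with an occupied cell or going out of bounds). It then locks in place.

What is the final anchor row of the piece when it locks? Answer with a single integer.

Answer: 1

Derivation:
Spawn at (row=0, col=2). Try each row:
  row 0: fits
  row 1: fits
  row 2: blocked -> lock at row 1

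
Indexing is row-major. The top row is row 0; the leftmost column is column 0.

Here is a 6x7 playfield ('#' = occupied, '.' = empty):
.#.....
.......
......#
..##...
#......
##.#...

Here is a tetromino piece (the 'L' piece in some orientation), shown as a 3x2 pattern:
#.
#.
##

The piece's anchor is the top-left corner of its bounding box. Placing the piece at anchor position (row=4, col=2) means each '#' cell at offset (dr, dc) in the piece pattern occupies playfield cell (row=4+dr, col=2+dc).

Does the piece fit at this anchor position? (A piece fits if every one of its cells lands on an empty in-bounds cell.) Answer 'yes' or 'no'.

Check each piece cell at anchor (4, 2):
  offset (0,0) -> (4,2): empty -> OK
  offset (1,0) -> (5,2): empty -> OK
  offset (2,0) -> (6,2): out of bounds -> FAIL
  offset (2,1) -> (6,3): out of bounds -> FAIL
All cells valid: no

Answer: no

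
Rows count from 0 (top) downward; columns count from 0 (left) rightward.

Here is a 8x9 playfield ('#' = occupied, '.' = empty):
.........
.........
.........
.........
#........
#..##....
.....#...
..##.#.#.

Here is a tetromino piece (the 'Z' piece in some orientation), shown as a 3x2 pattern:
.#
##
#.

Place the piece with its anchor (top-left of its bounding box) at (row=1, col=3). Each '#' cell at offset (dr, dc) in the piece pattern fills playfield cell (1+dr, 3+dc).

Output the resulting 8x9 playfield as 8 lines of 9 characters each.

Fill (1+0,3+1) = (1,4)
Fill (1+1,3+0) = (2,3)
Fill (1+1,3+1) = (2,4)
Fill (1+2,3+0) = (3,3)

Answer: .........
....#....
...##....
...#.....
#........
#..##....
.....#...
..##.#.#.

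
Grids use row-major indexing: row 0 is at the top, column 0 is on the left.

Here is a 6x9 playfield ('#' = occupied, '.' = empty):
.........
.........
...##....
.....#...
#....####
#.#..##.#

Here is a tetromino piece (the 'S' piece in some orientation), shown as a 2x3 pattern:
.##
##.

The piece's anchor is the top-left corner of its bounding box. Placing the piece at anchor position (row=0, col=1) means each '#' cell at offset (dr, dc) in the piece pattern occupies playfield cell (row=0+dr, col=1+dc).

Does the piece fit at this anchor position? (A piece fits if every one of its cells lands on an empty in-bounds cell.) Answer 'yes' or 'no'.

Answer: yes

Derivation:
Check each piece cell at anchor (0, 1):
  offset (0,1) -> (0,2): empty -> OK
  offset (0,2) -> (0,3): empty -> OK
  offset (1,0) -> (1,1): empty -> OK
  offset (1,1) -> (1,2): empty -> OK
All cells valid: yes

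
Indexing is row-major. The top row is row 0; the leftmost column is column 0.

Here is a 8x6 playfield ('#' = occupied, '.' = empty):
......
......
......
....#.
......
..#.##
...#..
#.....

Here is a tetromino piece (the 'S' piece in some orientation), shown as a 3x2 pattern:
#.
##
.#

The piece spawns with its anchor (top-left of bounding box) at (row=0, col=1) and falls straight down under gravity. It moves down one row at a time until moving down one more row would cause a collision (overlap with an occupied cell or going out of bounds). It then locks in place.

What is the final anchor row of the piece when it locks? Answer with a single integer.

Spawn at (row=0, col=1). Try each row:
  row 0: fits
  row 1: fits
  row 2: fits
  row 3: blocked -> lock at row 2

Answer: 2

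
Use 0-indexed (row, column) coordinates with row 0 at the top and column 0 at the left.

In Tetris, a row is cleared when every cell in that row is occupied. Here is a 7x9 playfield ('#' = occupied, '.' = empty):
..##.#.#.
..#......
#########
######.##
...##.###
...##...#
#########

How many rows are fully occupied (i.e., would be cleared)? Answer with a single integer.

Answer: 2

Derivation:
Check each row:
  row 0: 5 empty cells -> not full
  row 1: 8 empty cells -> not full
  row 2: 0 empty cells -> FULL (clear)
  row 3: 1 empty cell -> not full
  row 4: 4 empty cells -> not full
  row 5: 6 empty cells -> not full
  row 6: 0 empty cells -> FULL (clear)
Total rows cleared: 2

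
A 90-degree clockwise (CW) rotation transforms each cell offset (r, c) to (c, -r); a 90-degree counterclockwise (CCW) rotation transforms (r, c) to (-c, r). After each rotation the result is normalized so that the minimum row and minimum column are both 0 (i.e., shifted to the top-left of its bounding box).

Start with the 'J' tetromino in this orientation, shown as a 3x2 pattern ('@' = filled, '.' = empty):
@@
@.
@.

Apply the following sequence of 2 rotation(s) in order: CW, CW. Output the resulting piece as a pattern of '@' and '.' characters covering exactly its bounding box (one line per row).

Answer: .@
.@
@@

Derivation:
Start:
@@
@.
@.
After rotation 1 (CW):
@@@
..@
After rotation 2 (CW):
.@
.@
@@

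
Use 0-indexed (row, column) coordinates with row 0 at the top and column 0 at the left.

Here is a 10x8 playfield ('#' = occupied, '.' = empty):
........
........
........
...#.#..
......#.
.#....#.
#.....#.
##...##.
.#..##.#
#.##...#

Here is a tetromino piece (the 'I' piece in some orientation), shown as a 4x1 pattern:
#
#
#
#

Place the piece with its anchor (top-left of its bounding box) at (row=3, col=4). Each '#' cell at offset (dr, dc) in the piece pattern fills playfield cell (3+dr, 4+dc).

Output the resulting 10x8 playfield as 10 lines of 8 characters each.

Answer: ........
........
........
...###..
....#.#.
.#..#.#.
#...#.#.
##...##.
.#..##.#
#.##...#

Derivation:
Fill (3+0,4+0) = (3,4)
Fill (3+1,4+0) = (4,4)
Fill (3+2,4+0) = (5,4)
Fill (3+3,4+0) = (6,4)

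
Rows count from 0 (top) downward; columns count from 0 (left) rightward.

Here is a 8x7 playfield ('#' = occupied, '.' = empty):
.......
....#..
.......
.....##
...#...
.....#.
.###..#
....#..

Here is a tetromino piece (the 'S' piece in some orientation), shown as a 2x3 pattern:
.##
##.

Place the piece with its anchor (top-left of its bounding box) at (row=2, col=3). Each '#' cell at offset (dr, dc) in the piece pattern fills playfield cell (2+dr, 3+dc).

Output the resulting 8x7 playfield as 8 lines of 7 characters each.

Fill (2+0,3+1) = (2,4)
Fill (2+0,3+2) = (2,5)
Fill (2+1,3+0) = (3,3)
Fill (2+1,3+1) = (3,4)

Answer: .......
....#..
....##.
...####
...#...
.....#.
.###..#
....#..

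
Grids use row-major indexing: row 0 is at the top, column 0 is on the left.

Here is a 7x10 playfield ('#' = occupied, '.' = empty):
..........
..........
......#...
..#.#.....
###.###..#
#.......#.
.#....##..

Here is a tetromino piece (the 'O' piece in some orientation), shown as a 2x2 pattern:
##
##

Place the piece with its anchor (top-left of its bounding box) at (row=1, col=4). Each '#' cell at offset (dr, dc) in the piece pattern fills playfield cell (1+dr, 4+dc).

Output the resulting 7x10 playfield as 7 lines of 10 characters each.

Fill (1+0,4+0) = (1,4)
Fill (1+0,4+1) = (1,5)
Fill (1+1,4+0) = (2,4)
Fill (1+1,4+1) = (2,5)

Answer: ..........
....##....
....###...
..#.#.....
###.###..#
#.......#.
.#....##..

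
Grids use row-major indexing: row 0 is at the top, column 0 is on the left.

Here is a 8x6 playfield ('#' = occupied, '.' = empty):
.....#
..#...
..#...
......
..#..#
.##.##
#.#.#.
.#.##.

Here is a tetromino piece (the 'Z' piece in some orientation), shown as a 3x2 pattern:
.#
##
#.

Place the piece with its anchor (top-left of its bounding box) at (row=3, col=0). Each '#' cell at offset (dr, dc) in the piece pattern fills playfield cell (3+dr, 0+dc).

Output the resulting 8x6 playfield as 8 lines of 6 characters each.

Answer: .....#
..#...
..#...
.#....
###..#
###.##
#.#.#.
.#.##.

Derivation:
Fill (3+0,0+1) = (3,1)
Fill (3+1,0+0) = (4,0)
Fill (3+1,0+1) = (4,1)
Fill (3+2,0+0) = (5,0)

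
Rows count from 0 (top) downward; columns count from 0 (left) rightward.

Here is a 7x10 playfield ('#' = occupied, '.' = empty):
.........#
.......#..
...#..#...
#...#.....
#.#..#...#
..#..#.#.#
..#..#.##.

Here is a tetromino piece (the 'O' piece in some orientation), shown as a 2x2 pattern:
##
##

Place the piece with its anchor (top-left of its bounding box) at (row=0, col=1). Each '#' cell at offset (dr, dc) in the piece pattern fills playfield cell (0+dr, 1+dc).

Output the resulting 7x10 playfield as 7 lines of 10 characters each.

Answer: .##......#
.##....#..
...#..#...
#...#.....
#.#..#...#
..#..#.#.#
..#..#.##.

Derivation:
Fill (0+0,1+0) = (0,1)
Fill (0+0,1+1) = (0,2)
Fill (0+1,1+0) = (1,1)
Fill (0+1,1+1) = (1,2)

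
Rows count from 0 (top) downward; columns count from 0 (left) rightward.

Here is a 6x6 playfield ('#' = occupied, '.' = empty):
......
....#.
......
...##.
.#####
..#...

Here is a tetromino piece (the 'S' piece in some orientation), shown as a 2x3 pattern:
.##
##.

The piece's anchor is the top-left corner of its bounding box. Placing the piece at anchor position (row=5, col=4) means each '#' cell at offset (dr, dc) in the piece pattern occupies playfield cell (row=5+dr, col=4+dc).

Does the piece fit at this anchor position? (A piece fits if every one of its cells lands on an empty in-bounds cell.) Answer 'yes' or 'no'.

Answer: no

Derivation:
Check each piece cell at anchor (5, 4):
  offset (0,1) -> (5,5): empty -> OK
  offset (0,2) -> (5,6): out of bounds -> FAIL
  offset (1,0) -> (6,4): out of bounds -> FAIL
  offset (1,1) -> (6,5): out of bounds -> FAIL
All cells valid: no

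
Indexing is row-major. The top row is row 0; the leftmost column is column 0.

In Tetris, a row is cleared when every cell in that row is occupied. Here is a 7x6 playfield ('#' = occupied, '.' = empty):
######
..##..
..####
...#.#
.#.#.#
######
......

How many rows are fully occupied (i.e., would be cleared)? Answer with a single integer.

Answer: 2

Derivation:
Check each row:
  row 0: 0 empty cells -> FULL (clear)
  row 1: 4 empty cells -> not full
  row 2: 2 empty cells -> not full
  row 3: 4 empty cells -> not full
  row 4: 3 empty cells -> not full
  row 5: 0 empty cells -> FULL (clear)
  row 6: 6 empty cells -> not full
Total rows cleared: 2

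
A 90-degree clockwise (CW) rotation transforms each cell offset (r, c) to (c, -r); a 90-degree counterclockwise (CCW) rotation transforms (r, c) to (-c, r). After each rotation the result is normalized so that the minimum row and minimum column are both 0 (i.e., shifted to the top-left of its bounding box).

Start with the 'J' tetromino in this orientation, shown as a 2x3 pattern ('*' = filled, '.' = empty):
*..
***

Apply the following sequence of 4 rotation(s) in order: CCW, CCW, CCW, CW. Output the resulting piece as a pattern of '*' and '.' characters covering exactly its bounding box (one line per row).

Answer: ***
..*

Derivation:
Start:
*..
***
After rotation 1 (CCW):
.*
.*
**
After rotation 2 (CCW):
***
..*
After rotation 3 (CCW):
**
*.
*.
After rotation 4 (CW):
***
..*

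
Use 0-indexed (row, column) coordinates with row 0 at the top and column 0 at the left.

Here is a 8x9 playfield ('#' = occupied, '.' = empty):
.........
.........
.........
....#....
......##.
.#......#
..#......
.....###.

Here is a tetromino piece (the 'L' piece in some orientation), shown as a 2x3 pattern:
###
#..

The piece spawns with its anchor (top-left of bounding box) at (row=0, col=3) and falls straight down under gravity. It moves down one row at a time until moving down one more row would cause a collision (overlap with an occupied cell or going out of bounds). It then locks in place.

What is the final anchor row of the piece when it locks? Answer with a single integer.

Spawn at (row=0, col=3). Try each row:
  row 0: fits
  row 1: fits
  row 2: fits
  row 3: blocked -> lock at row 2

Answer: 2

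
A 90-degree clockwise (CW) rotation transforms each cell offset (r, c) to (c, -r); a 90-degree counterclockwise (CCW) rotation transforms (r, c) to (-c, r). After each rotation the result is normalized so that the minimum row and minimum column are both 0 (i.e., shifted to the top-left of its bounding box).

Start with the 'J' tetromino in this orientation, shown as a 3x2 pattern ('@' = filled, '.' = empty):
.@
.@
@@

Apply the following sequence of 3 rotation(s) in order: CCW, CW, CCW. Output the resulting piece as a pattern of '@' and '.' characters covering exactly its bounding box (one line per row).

Start:
.@
.@
@@
After rotation 1 (CCW):
@@@
..@
After rotation 2 (CW):
.@
.@
@@
After rotation 3 (CCW):
@@@
..@

Answer: @@@
..@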